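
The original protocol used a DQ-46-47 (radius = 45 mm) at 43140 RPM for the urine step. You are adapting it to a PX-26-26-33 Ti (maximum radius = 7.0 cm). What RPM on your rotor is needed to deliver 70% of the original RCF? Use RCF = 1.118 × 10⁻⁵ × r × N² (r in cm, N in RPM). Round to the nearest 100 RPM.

Original rotor: r = 45 mm = 4.5 cm
RCF_original = 1.118 × 10⁻⁵ × 4.5 × (43140)² = 1.118 × 10⁻⁵ × 4.5 × 1,861,059,600 ≈ 93,629.9 × g
Target RCF = 0.7 × 93,629.9 ≈ 65,540.9 × g
65,540.9 = 1.118 × 10⁻⁵ × 7 × N²
N² = 65,540.9 / (7.826 × 10⁻⁵) = 837,476,361
N ≈ √837,476,361 ≈ 28,939.2

≈ 28900 RPM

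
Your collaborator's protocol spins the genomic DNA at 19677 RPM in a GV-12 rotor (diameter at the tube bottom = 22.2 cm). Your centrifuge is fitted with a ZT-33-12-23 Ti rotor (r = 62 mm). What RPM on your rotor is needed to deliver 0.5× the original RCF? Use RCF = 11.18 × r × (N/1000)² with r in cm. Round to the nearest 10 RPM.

18620 RPM

Original rotor: r = 22.2 / 2 = 11.1 cm
RCF_original = 11.18 × 11.1 × (19.677)² = 11.18 × 11.1 × 387.184329 ≈ 48,048.8 × g
Target RCF = 0.5 × 48,048.8 ≈ 24,024.4 × g
Your rotor: r = 62 mm = 6.2 cm
24,024.4 = 11.18 × 6.2 × (N/1000)²
(N/1000)² = 24,024.4 / 69.316 = 346.5924
N = 1000 × √346.5924 ≈ 18,617.0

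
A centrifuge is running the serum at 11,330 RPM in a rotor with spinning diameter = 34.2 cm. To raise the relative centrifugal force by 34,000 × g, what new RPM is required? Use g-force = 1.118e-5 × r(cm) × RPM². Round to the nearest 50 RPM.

r = 34.2 / 2 = 17.1 cm
Current RCF = 1.118 × 10⁻⁵ × 17.1 × (11330)² = 1.118 × 10⁻⁵ × 17.1 × 128,368,900 ≈ 24,541.3 × g
Target RCF = 24,541.3 + 34,000 = 58,541.3 × g
N² = 58,541.3 / (19.1178 × 10⁻⁵) = 306,213,581
N ≈ √306,213,581 ≈ 17,499.0

17500 RPM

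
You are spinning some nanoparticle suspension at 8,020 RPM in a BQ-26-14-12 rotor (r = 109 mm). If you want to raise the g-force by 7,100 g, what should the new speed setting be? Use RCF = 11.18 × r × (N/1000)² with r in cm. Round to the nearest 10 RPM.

r = 109 mm = 10.9 cm
Current RCF = 11.18 × 10.9 × (8.02)² = 11.18 × 10.9 × 64.3204 ≈ 7,838.2 × g
Target RCF = 7,838.2 + 7,100 = 14,938.2 × g
(N/1000)² = 14,938.2 / 121.862 = 122.5829
N = 1000 × √122.5829 ≈ 11,071.7

≈ 11070 RPM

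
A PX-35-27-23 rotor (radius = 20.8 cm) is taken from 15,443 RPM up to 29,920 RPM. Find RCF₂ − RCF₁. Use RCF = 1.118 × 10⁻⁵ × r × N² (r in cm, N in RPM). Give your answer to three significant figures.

≈ 153000 ×g

RCF₁ = 1.118 × 10⁻⁵ × 20.8 × (15443)² = 1.118 × 10⁻⁵ × 20.8 × 238,486,249 ≈ 55,458.5 × g
RCF₂ = 1.118 × 10⁻⁵ × 20.8 × (29920)² = 1.118 × 10⁻⁵ × 20.8 × 895,206,400 ≈ 208,174.9 × g
Increase = 208,174.9 − 55,458.5 = 152,716.4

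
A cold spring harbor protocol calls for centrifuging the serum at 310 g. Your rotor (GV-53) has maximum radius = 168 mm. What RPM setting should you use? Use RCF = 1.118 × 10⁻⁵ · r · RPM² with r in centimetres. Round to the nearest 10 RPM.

N ≈ 1280 RPM

r = 168 mm = 16.8 cm
310 = 1.118 × 10⁻⁵ × 16.8 × N²
N² = 310 / (18.7824 × 10⁻⁵) = 1,650,481
N ≈ √1,650,481 ≈ 1,284.7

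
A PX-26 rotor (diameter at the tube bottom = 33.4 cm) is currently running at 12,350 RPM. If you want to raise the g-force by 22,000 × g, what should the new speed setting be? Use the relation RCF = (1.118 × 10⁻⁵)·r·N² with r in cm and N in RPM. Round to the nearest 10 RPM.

16440 RPM

r = 33.4 / 2 = 16.7 cm
Current RCF = 1.118 × 10⁻⁵ × 16.7 × (12350)² = 1.118 × 10⁻⁵ × 16.7 × 152,522,500 ≈ 28,476.9 × g
Target RCF = 28,476.9 + 22,000 = 50,476.9 × g
N² = 50,476.9 / (18.6706 × 10⁻⁵) = 270,354,997
N ≈ √270,354,997 ≈ 16,442.5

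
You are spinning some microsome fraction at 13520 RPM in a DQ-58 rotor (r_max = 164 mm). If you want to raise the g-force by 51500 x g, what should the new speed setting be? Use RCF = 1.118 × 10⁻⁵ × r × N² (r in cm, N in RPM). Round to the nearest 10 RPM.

N₂ ≈ 21530 RPM

r = 164 mm = 16.4 cm
Current RCF = 1.118 × 10⁻⁵ × 16.4 × (13520)² = 1.118 × 10⁻⁵ × 16.4 × 182,790,400 ≈ 33,515 × g
Target RCF = 33,515 + 51,500 = 85,015 × g
N² = 85,015 / (18.3352 × 10⁻⁵) = 463,670,972
N ≈ √463,670,972 ≈ 21,533.0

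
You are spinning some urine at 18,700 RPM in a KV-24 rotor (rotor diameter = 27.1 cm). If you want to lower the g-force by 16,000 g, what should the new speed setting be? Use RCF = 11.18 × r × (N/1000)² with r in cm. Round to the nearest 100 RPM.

≈ 15600 RPM

r = 27.1 / 2 = 13.55 cm
Current RCF = 11.18 × 13.55 × (18.7)² = 11.18 × 13.55 × 349.69 ≈ 52,974.2 × g
Target RCF = 52,974.2 − 16,000 = 36,974.2 × g
(N/1000)² = 36,974.2 / 151.489 = 244.0718
N = 1000 × √244.0718 ≈ 15,622.8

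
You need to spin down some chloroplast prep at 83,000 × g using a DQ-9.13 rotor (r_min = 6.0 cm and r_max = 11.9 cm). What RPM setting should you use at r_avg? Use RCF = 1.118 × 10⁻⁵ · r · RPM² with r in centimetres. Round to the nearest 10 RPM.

r_avg = (6.0 + 11.9) / 2 = 8.95 cm
RCF = 1.118 × 10⁻⁵ × r × N²
83,000 = 1.118 × 10⁻⁵ × 8.95 × N²
N² = 83,000 / (10.0061 × 10⁻⁵) = 829,494,009
N ≈ √829,494,009 ≈ 28,800.9

28800 RPM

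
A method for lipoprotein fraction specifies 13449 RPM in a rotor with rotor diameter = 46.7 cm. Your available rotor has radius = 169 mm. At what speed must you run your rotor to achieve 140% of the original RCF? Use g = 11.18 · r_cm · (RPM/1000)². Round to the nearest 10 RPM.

18700 RPM

Original rotor: r = 46.7 / 2 = 23.35 cm
RCF = 11.18 × r × (N/1000)²
RCF_original = 11.18 × 23.35 × (13.449)² = 11.18 × 23.35 × 180.875601 ≈ 47,218.1 × g
Target RCF = 1.4 × 47,218.1 ≈ 66,105.3 × g
Your rotor: r = 169 mm = 16.9 cm
66,105.3 = 11.18 × 16.9 × (N/1000)²
(N/1000)² = 66,105.3 / 188.942 = 349.8709
N = 1000 × √349.8709 ≈ 18,704.8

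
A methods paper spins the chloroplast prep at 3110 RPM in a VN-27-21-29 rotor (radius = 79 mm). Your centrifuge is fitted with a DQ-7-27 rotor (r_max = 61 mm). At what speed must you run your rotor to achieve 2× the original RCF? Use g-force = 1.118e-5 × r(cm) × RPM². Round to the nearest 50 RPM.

5000 RPM

Original rotor: r = 79 mm = 7.9 cm
RCF = 1.118 × 10⁻⁵ × r × N²
RCF_original = 1.118 × 10⁻⁵ × 7.9 × (3110)² = 1.118 × 10⁻⁵ × 7.9 × 9,672,100 ≈ 854.3 × g
Target RCF = 2 × 854.3 ≈ 1,708.6 × g
Your rotor: r = 61 mm = 6.1 cm
1,708.6 = 1.118 × 10⁻⁵ × 6.1 × N²
N² = 1,708.6 / (6.8198 × 10⁻⁵) = 25,053,521
N ≈ √25,053,521 ≈ 5,005.3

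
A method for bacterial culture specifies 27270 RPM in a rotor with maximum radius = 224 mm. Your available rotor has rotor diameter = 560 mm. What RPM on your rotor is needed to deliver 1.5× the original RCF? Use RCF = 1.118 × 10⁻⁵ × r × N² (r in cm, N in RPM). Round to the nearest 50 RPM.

29850 RPM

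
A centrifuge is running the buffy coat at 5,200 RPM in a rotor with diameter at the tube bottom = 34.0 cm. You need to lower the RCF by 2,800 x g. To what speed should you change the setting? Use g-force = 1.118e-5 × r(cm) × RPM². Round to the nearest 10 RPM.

N₂ ≈ 3510 RPM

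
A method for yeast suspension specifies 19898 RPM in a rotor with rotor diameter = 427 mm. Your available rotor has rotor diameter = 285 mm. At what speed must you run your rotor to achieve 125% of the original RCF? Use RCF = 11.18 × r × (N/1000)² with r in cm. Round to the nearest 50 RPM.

Original rotor: r = 427 mm / 2 = 213.5 mm = 21.35 cm
RCF = 11.18 × r × (N/1000)²
RCF_original = 11.18 × 21.35 × (19.898)² = 11.18 × 21.35 × 395.930404 ≈ 94,505.8 × g
Target RCF = 1.25 × 94,505.8 ≈ 118,132.2 × g
Your rotor: r = 285 mm / 2 = 142.5 mm = 14.25 cm
118,132.2 = 11.18 × 14.25 × (N/1000)²
(N/1000)² = 118,132.2 / 159.315 = 741.5008
N = 1000 × √741.5008 ≈ 27,230.5

27250 RPM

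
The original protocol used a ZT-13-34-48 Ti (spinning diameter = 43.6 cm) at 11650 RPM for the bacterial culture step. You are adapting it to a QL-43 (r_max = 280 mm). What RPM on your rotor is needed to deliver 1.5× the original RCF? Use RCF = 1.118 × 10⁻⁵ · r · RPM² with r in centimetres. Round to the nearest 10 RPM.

≈ 12590 RPM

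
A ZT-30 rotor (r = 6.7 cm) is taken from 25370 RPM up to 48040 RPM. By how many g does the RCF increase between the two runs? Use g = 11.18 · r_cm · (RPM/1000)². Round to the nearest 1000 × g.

125000 g

RCF₁ = 11.18 × 6.7 × (25.37)² = 11.18 × 6.7 × 643.6369 ≈ 48,212.3 × g
RCF₂ = 11.18 × 6.7 × (48.04)² = 11.18 × 6.7 × 2,307.8416 ≈ 172,871.2 × g
Increase = 172,871.2 − 48,212.3 = 124,658.9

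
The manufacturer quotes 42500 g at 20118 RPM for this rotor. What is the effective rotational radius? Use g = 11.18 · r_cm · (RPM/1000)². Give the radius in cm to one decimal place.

RCF = 11.18 × r × (N/1000)²
42500 = 11.18 × r × (20.118)²
r = 42500 / (11.18 × 404.733924) = 42500 / 4524.925 ≈ 9.392 cm

r ≈ 9.4 cm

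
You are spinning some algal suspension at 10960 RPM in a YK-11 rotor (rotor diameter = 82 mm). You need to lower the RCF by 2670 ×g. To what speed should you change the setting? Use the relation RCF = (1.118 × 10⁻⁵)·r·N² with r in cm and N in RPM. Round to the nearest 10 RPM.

r = 82 mm / 2 = 41 mm = 4.1 cm
Current RCF = 1.118 × 10⁻⁵ × 4.1 × (10960)² = 1.118 × 10⁻⁵ × 4.1 × 120,121,600 ≈ 5,506.1 × g
Target RCF = 5,506.1 − 2,670 = 2,836.1 × g
N² = 2,836.1 / (4.5838 × 10⁻⁵) = 61,872,246
N ≈ √61,872,246 ≈ 7,865.9

7870 RPM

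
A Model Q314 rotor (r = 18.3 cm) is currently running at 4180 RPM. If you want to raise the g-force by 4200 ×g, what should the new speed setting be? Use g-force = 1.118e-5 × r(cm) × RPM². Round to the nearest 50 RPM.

6150 RPM

Current RCF = 1.118 × 10⁻⁵ × 18.3 × (4180)² = 1.118 × 10⁻⁵ × 18.3 × 17,472,400 ≈ 3,574.7 × g
Target RCF = 3,574.7 + 4,200 = 7,774.7 × g
N² = 7,774.7 / (20.4594 × 10⁻⁵) = 38,000,626
N ≈ √38,000,626 ≈ 6,164.5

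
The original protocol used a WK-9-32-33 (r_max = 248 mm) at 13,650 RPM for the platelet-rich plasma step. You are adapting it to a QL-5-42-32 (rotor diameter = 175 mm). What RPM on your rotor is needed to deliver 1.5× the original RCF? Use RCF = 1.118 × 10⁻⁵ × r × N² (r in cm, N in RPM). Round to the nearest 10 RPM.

Original rotor: r = 248 mm = 24.8 cm
RCF_original = 1.118 × 10⁻⁵ × 24.8 × (13650)² = 1.118 × 10⁻⁵ × 24.8 × 186,322,500 ≈ 51,660.5 × g
Target RCF = 1.5 × 51,660.5 ≈ 77,490.8 × g
Your rotor: r = 175 mm / 2 = 87.5 mm = 8.75 cm
77,490.8 = 1.118 × 10⁻⁵ × 8.75 × N²
N² = 77,490.8 / (9.7825 × 10⁻⁵) = 792,136,979
N ≈ √792,136,979 ≈ 28,144.9

≈ 28140 RPM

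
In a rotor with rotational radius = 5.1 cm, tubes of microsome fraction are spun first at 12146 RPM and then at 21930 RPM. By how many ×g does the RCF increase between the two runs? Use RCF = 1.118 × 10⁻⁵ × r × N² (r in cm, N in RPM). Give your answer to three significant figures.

RCF₁ = 1.118 × 10⁻⁵ × 5.1 × (12146)² = 1.118 × 10⁻⁵ × 5.1 × 147,525,316 ≈ 8,411.6 × g
RCF₂ = 1.118 × 10⁻⁵ × 5.1 × (21930)² = 1.118 × 10⁻⁵ × 5.1 × 480,924,900 ≈ 27,421.4 × g
Increase = 27,421.4 − 8,411.6 = 19,009.8

≈ 19000 ×g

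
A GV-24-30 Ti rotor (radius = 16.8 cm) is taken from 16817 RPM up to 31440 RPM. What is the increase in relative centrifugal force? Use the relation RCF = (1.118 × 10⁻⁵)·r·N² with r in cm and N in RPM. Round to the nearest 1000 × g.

RCF₁ = 1.118 × 10⁻⁵ × 16.8 × (16817)² = 1.118 × 10⁻⁵ × 16.8 × 282,811,489 ≈ 53,118.8 × g
RCF₂ = 1.118 × 10⁻⁵ × 16.8 × (31440)² = 1.118 × 10⁻⁵ × 16.8 × 988,473,600 ≈ 185,659.1 × g
Increase = 185,659.1 − 53,118.8 = 132,540.3

133000 × g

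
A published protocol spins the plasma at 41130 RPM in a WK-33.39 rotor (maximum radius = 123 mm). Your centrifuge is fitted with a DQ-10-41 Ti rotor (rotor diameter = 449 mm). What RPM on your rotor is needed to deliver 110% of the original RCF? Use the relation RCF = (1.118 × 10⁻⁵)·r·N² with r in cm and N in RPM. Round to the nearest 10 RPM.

Original rotor: r = 123 mm = 12.3 cm
RCF_original = 1.118 × 10⁻⁵ × 12.3 × (41130)² = 1.118 × 10⁻⁵ × 12.3 × 1,691,676,900 ≈ 232,629.3 × g
Target RCF = 1.1 × 232,629.3 ≈ 255,892.2 × g
Your rotor: r = 449 mm / 2 = 224.5 mm = 22.45 cm
255,892.2 = 1.118 × 10⁻⁵ × 22.45 × N²
N² = 255,892.2 / (25.0991 × 10⁻⁵) = 1,019,527,393
N ≈ √1,019,527,393 ≈ 31,930.0

≈ 31930 RPM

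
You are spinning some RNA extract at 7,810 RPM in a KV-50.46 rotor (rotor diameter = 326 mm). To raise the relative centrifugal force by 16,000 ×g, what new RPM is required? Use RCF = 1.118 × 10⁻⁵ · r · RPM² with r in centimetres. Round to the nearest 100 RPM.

≈ 12200 RPM

r = 326 mm / 2 = 163 mm = 16.3 cm
Current RCF = 1.118 × 10⁻⁵ × 16.3 × (7810)² = 1.118 × 10⁻⁵ × 16.3 × 60,996,100 ≈ 11,115.6 × g
Target RCF = 11,115.6 + 16,000 = 27,115.6 × g
N² = 27,115.6 / (18.2234 × 10⁻⁵) = 148,795,505
N ≈ √148,795,505 ≈ 12,198.2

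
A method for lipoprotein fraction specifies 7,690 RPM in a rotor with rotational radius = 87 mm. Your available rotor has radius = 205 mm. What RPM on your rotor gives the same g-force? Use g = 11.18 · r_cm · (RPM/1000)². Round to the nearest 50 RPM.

5000 RPM

Original rotor: r = 87 mm = 8.7 cm
RCF = 11.18 × r × (N/1000)²
RCF_original = 11.18 × 8.7 × (7.69)² = 11.18 × 8.7 × 59.1361 ≈ 5,751.9 × g
Your rotor: r = 205 mm = 20.5 cm
5,751.9 = 11.18 × 20.5 × (N/1000)²
(N/1000)² = 5,751.9 / 229.19 = 25.09664
N = 1000 × √25.09664 ≈ 5,009.7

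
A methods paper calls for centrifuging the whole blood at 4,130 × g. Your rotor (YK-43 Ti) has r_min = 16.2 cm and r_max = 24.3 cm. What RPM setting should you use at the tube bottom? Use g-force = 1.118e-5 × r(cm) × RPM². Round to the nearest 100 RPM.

3900 RPM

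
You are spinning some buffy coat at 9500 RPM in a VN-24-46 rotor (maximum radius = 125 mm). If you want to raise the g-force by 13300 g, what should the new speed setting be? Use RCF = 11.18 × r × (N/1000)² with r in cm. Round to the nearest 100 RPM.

r = 125 mm = 12.5 cm
Current RCF = 11.18 × 12.5 × (9.5)² = 11.18 × 12.5 × 90.25 ≈ 12,612.4 × g
Target RCF = 12,612.4 + 13,300 = 25,912.4 × g
(N/1000)² = 25,912.4 / 139.75 = 185.4197
N = 1000 × √185.4197 ≈ 13,616.9

13600 RPM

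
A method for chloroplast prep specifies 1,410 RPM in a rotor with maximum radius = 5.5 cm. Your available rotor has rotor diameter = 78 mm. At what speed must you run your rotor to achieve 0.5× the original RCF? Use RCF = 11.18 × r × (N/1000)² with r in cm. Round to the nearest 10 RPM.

RCF_original = 11.18 × 5.5 × (1.41)² = 11.18 × 5.5 × 1.9881 ≈ 122.2 × g
Target RCF = 0.5 × 122.2 ≈ 61.1 × g
Your rotor: r = 78 mm / 2 = 39 mm = 3.9 cm
61.1 = 11.18 × 3.9 × (N/1000)²
(N/1000)² = 61.1 / 43.602 = 1.401312
N = 1000 × √1.401312 ≈ 1,183.8

≈ 1180 RPM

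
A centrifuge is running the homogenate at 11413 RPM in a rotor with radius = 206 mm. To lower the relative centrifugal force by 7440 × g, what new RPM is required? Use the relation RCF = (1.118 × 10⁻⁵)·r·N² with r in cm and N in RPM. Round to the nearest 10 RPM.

r = 206 mm = 20.6 cm
Current RCF = 1.118 × 10⁻⁵ × 20.6 × (11413)² = 1.118 × 10⁻⁵ × 20.6 × 130,256,569 ≈ 29,999.1 × g
Target RCF = 29,999.1 − 7,440 = 22,559.1 × g
N² = 22,559.1 / (23.0308 × 10⁻⁵) = 97,951,873
N ≈ √97,951,873 ≈ 9,897.1

N₂ ≈ 9900 RPM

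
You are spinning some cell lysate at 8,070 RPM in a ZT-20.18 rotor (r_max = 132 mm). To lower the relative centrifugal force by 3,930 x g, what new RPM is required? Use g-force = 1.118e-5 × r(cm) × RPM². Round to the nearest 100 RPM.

≈ 6200 RPM

r = 132 mm = 13.2 cm
Current RCF = 1.118 × 10⁻⁵ × 13.2 × (8070)² = 1.118 × 10⁻⁵ × 13.2 × 65,124,900 ≈ 9,610.9 × g
Target RCF = 9,610.9 − 3,930 = 5,680.9 × g
N² = 5,680.9 / (14.7576 × 10⁻⁵) = 38,494,742
N ≈ √38,494,742 ≈ 6,204.4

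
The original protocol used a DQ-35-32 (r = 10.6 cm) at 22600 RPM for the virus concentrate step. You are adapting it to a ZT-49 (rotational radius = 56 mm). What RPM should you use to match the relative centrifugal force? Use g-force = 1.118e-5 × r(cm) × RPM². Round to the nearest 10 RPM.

≈ 31090 RPM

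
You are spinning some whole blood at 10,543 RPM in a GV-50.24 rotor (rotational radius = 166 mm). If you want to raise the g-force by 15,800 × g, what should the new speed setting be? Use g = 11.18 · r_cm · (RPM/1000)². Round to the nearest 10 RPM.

14010 RPM

r = 166 mm = 16.6 cm
Current RCF = 11.18 × 16.6 × (10.543)² = 11.18 × 16.6 × 111.154849 ≈ 20,629 × g
Target RCF = 20,629 + 15,800 = 36,429 × g
(N/1000)² = 36,429 / 185.588 = 196.2896
N = 1000 × √196.2896 ≈ 14,010.3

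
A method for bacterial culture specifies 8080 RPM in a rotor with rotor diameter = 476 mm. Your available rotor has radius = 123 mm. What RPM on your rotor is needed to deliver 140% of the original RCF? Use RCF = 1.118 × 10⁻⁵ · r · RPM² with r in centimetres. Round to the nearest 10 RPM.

Original rotor: r = 476 mm / 2 = 238 mm = 23.8 cm
RCF_original = 1.118 × 10⁻⁵ × 23.8 × (8080)² = 1.118 × 10⁻⁵ × 23.8 × 65,286,400 ≈ 17,371.7 × g
Target RCF = 1.4 × 17,371.7 ≈ 24,320.4 × g
Your rotor: r = 123 mm = 12.3 cm
24,320.4 = 1.118 × 10⁻⁵ × 12.3 × N²
N² = 24,320.4 / (13.7514 × 10⁻⁵) = 176,857,629
N ≈ √176,857,629 ≈ 13,298.8

≈ 13300 RPM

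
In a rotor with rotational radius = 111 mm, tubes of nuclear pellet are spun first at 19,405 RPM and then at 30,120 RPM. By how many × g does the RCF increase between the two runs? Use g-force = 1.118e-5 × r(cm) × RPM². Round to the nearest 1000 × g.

≈ 66000 × g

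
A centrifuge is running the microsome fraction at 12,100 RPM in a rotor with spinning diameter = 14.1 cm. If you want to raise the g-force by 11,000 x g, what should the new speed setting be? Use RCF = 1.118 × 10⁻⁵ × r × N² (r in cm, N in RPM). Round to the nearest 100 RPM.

16900 RPM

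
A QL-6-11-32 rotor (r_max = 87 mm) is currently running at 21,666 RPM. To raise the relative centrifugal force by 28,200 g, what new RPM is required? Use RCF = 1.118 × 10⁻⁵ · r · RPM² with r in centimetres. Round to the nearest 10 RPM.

r = 87 mm = 8.7 cm
Current RCF = 1.118 × 10⁻⁵ × 8.7 × (21666)² = 1.118 × 10⁻⁵ × 8.7 × 469,415,556 ≈ 45,658.2 × g
Target RCF = 45,658.2 + 28,200 = 73,858.2 × g
N² = 73,858.2 / (9.7266 × 10⁻⁵) = 759,342,422
N ≈ √759,342,422 ≈ 27,556.2

27560 RPM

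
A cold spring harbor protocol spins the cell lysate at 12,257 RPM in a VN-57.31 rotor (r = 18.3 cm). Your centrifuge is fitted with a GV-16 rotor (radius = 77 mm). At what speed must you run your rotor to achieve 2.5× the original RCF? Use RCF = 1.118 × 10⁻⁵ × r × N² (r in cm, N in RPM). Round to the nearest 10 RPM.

RCF_original = 1.118 × 10⁻⁵ × 18.3 × (12257)² = 1.118 × 10⁻⁵ × 18.3 × 150,234,049 ≈ 30,737 × g
Target RCF = 2.5 × 30,737 ≈ 76,842.5 × g
Your rotor: r = 77 mm = 7.7 cm
76,842.5 = 1.118 × 10⁻⁵ × 7.7 × N²
N² = 76,842.5 / (8.6086 × 10⁻⁵) = 892,624,817
N ≈ √892,624,817 ≈ 29,876.8

≈ 29880 RPM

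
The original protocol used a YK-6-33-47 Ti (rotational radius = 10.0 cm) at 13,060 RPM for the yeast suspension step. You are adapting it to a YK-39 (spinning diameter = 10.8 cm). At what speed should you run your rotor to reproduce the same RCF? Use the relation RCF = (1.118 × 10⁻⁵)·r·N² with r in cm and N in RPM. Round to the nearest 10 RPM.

≈ 17770 RPM

RCF = 1.118 × 10⁻⁵ × r × N²
RCF_original = 1.118 × 10⁻⁵ × 10 × (13060)² = 1.118 × 10⁻⁵ × 10 × 170,563,600 ≈ 19,069 × g
Your rotor: r = 10.8 / 2 = 5.4 cm
19,069 = 1.118 × 10⁻⁵ × 5.4 × N²
N² = 19,069 / (6.0372 × 10⁻⁵) = 315,858,345
N ≈ √315,858,345 ≈ 17,772.4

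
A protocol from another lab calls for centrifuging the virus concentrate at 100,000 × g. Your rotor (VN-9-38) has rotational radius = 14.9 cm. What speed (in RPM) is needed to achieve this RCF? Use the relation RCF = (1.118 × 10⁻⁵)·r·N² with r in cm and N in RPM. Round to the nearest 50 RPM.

≈ 24500 RPM

RCF = 1.118 × 10⁻⁵ × r × N²
100,000 = 1.118 × 10⁻⁵ × 14.9 × N²
N² = 100,000 / (16.6582 × 10⁻⁵) = 600,304,955
N ≈ √600,304,955 ≈ 24,501.1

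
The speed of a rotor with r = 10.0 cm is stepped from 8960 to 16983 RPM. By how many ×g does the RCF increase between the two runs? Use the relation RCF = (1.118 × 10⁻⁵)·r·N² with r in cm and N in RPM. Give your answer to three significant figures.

23300 ×g

RCF₁ = 1.118 × 10⁻⁵ × 10 × (8960)² = 1.118 × 10⁻⁵ × 10 × 80,281,600 ≈ 8,975.5 × g
RCF₂ = 1.118 × 10⁻⁵ × 10 × (16983)² = 1.118 × 10⁻⁵ × 10 × 288,422,289 ≈ 32,245.6 × g
Increase = 32,245.6 − 8,975.5 = 23,270.1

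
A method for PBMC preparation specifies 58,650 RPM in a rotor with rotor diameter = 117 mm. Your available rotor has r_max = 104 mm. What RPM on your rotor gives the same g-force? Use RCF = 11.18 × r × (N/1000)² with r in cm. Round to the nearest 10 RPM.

Original rotor: r = 117 mm / 2 = 58.5 mm = 5.85 cm
RCF_original = 11.18 × 5.85 × (58.65)² = 11.18 × 5.85 × 3,439.8225 ≈ 224,974.7 × g
Your rotor: r = 104 mm = 10.4 cm
224,974.7 = 11.18 × 10.4 × (N/1000)²
(N/1000)² = 224,974.7 / 116.272 = 1934.9
N = 1000 × √1934.9 ≈ 43,987.5

43990 RPM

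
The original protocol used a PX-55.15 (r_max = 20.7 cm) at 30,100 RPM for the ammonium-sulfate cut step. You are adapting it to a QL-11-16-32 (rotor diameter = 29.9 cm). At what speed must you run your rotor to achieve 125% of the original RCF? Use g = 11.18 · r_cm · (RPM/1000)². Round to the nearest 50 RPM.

RCF = 11.18 × r × (N/1000)²
RCF_original = 11.18 × 20.7 × (30.1)² = 11.18 × 20.7 × 906.01 ≈ 209,674.3 × g
Target RCF = 1.25 × 209,674.3 ≈ 262,092.9 × g
Your rotor: r = 29.9 / 2 = 14.95 cm
262,092.9 = 11.18 × 14.95 × (N/1000)²
(N/1000)² = 262,092.9 / 167.141 = 1568.095
N = 1000 × √1568.095 ≈ 39,599.2

≈ 39600 RPM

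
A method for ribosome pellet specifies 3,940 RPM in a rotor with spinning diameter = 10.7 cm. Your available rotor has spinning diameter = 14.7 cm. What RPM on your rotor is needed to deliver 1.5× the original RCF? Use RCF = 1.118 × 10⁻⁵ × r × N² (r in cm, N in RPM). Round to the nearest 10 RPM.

4120 RPM

Original rotor: r = 10.7 / 2 = 5.35 cm
RCF_original = 1.118 × 10⁻⁵ × 5.35 × (3940)² = 1.118 × 10⁻⁵ × 5.35 × 15,523,600 ≈ 928.5 × g
Target RCF = 1.5 × 928.5 ≈ 1,392.8 × g
Your rotor: r = 14.7 / 2 = 7.35 cm
1,392.8 = 1.118 × 10⁻⁵ × 7.35 × N²
N² = 1,392.8 / (8.2173 × 10⁻⁵) = 16,949,606
N ≈ √16,949,606 ≈ 4,117.0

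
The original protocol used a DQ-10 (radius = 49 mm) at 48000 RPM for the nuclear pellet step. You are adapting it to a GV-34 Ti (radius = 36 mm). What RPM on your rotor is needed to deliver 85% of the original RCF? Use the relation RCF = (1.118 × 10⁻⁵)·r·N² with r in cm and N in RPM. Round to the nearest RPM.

≈ 51629 RPM

Original rotor: r = 49 mm = 4.9 cm
RCF_original = 1.118 × 10⁻⁵ × 4.9 × (48000)² = 1.118 × 10⁻⁵ × 4.9 × 2,304,000,000 ≈ 126,217.7 × g
Target RCF = 0.85 × 126,217.7 ≈ 107,285 × g
Your rotor: r = 36 mm = 3.6 cm
107,285 = 1.118 × 10⁻⁵ × 3.6 × N²
N² = 107,285 / (4.0248 × 10⁻⁵) = 2,665,598,291
N ≈ √2,665,598,291 ≈ 51,629.4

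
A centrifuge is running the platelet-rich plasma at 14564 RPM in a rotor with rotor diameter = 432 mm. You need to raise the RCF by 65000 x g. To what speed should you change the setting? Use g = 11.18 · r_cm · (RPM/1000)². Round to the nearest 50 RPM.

r = 432 mm / 2 = 216 mm = 21.6 cm
Current RCF = 11.18 × 21.6 × (14.564)² = 11.18 × 21.6 × 212.110096 ≈ 51,222 × g
Target RCF = 51,222 + 65,000 = 116,222 × g
(N/1000)² = 116,222 / 241.488 = 481.2744
N = 1000 × √481.2744 ≈ 21,938.0

≈ 21950 RPM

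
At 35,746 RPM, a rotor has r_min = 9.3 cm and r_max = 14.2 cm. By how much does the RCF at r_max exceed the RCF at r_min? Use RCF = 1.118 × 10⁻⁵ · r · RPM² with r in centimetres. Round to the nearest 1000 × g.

ΔRCF ≈ 70000 g

RCF_max = 1.118 × 10⁻⁵ × 14.2 × (35746)² = 1.118 × 10⁻⁵ × 14.2 × 1,277,776,516 ≈ 202,854.7 × g
RCF_min = 1.118 × 10⁻⁵ × 9.3 × (35746)² = 1.118 × 10⁻⁵ × 9.3 × 1,277,776,516 ≈ 132,855.5 × g
ΔRCF = 202,854.7 − 132,855.5 = 69,999.2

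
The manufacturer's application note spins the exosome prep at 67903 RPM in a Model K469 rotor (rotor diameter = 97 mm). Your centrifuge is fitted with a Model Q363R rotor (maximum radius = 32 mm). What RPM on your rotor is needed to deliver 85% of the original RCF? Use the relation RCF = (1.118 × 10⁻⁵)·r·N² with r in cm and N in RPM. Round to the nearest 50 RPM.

Original rotor: r = 97 mm / 2 = 48.5 mm = 4.85 cm
RCF_original = 1.118 × 10⁻⁵ × 4.85 × (67903)² = 1.118 × 10⁻⁵ × 4.85 × 4,610,817,409 ≈ 250,012.4 × g
Target RCF = 0.85 × 250,012.4 ≈ 212,510.5 × g
Your rotor: r = 32 mm = 3.2 cm
212,510.5 = 1.118 × 10⁻⁵ × 3.2 × N²
N² = 212,510.5 / (3.5776 × 10⁻⁵) = 5,940,029,629
N ≈ √5,940,029,629 ≈ 77,071.6

77050 RPM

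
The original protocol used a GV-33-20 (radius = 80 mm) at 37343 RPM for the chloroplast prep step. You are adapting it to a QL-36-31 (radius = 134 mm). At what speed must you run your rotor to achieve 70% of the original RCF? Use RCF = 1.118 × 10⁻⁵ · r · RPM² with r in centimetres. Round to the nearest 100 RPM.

Original rotor: r = 80 mm = 8.0 cm
RCF_original = 1.118 × 10⁻⁵ × 8 × (37343)² = 1.118 × 10⁻⁵ × 8 × 1,394,499,649 ≈ 124,724 × g
Target RCF = 0.7 × 124,724 ≈ 87,306.8 × g
Your rotor: r = 134 mm = 13.4 cm
87,306.8 = 1.118 × 10⁻⁵ × 13.4 × N²
N² = 87,306.8 / (14.9812 × 10⁻⁵) = 582,775,746
N ≈ √582,775,746 ≈ 24,140.7

24100 RPM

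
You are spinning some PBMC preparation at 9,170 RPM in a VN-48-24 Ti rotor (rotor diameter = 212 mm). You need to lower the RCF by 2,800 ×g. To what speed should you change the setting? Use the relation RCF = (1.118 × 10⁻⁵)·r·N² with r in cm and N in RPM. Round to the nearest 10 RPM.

N₂ ≈ 7780 RPM

r = 212 mm / 2 = 106 mm = 10.6 cm
Current RCF = 1.118 × 10⁻⁵ × 10.6 × (9170)² = 1.118 × 10⁻⁵ × 10.6 × 84,088,900 ≈ 9,965.2 × g
Target RCF = 9,965.2 − 2,800 = 7,165.2 × g
N² = 7,165.2 / (11.8508 × 10⁻⁵) = 60,461,741
N ≈ √60,461,741 ≈ 7,775.7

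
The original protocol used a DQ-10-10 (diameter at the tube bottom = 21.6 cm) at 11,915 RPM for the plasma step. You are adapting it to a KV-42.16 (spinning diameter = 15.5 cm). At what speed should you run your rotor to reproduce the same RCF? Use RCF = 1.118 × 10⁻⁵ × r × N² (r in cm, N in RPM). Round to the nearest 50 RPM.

≈ 14050 RPM

Original rotor: r = 21.6 / 2 = 10.8 cm
RCF = 1.118 × 10⁻⁵ × r × N²
RCF_original = 1.118 × 10⁻⁵ × 10.8 × (11915)² = 1.118 × 10⁻⁵ × 10.8 × 141,967,225 ≈ 17,141.7 × g
Your rotor: r = 15.5 / 2 = 7.75 cm
17,141.7 = 1.118 × 10⁻⁵ × 7.75 × N²
N² = 17,141.7 / (8.6645 × 10⁻⁵) = 197,838,306
N ≈ √197,838,306 ≈ 14,065.5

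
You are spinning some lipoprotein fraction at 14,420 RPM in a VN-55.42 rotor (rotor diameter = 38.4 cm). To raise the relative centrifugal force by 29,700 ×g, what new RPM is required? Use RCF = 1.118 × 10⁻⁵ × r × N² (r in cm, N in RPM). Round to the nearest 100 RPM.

N₂ ≈ 18600 RPM

r = 38.4 / 2 = 19.2 cm
Current RCF = 1.118 × 10⁻⁵ × 19.2 × (14420)² = 1.118 × 10⁻⁵ × 19.2 × 207,936,400 ≈ 44,634.8 × g
Target RCF = 44,634.8 + 29,700 = 74,334.8 × g
N² = 74,334.8 / (21.4656 × 10⁻⁵) = 346,297,332
N ≈ √346,297,332 ≈ 18,609.1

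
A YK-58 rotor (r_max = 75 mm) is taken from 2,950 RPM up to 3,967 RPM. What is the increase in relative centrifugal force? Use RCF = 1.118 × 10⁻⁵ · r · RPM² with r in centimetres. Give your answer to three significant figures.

r = 75 mm = 7.5 cm
RCF₁ = 1.118 × 10⁻⁵ × 7.5 × (2950)² = 1.118 × 10⁻⁵ × 7.5 × 8,702,500 ≈ 729.7 × g
RCF₂ = 1.118 × 10⁻⁵ × 7.5 × (3967)² = 1.118 × 10⁻⁵ × 7.5 × 15,737,089 ≈ 1,319.6 × g
Increase = 1,319.6 − 729.7 = 589.9

590 ×g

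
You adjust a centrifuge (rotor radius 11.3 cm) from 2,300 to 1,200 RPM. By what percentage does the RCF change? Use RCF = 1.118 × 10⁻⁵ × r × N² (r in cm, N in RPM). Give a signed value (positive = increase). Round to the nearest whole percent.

RCF ∝ N², so the ratio is (1200/2300)² = (0.521739)² = 0.2722.
Change = 0.2722 − 1 = -0.7278 → -72.8%.

-73%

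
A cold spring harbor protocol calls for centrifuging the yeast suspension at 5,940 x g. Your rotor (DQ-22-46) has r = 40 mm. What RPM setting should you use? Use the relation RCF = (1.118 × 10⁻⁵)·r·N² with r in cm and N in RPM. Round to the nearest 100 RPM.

11500 RPM

r = 40 mm = 4.0 cm
5,940 = 1.118 × 10⁻⁵ × 4 × N²
N² = 5,940 / (4.472 × 10⁻⁵) = 132,826,476
N ≈ √132,826,476 ≈ 11,525.0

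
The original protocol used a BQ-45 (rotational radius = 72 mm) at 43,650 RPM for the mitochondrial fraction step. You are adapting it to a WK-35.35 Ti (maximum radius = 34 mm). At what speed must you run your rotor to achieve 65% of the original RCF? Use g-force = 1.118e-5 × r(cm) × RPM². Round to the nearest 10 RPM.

Original rotor: r = 72 mm = 7.2 cm
RCF = 1.118 × 10⁻⁵ × r × N²
RCF_original = 1.118 × 10⁻⁵ × 7.2 × (43650)² = 1.118 × 10⁻⁵ × 7.2 × 1,905,322,500 ≈ 153,370.8 × g
Target RCF = 0.65 × 153,370.8 ≈ 99,691 × g
Your rotor: r = 34 mm = 3.4 cm
99,691 = 1.118 × 10⁻⁵ × 3.4 × N²
N² = 99,691 / (3.8012 × 10⁻⁵) = 2,622,619,173
N ≈ √2,622,619,173 ≈ 51,211.5

51210 RPM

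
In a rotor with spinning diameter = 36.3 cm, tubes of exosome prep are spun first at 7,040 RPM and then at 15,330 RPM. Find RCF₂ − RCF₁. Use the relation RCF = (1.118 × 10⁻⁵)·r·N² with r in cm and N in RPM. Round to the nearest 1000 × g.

r = 36.3 / 2 = 18.15 cm
RCF₁ = 1.118 × 10⁻⁵ × 18.15 × (7040)² = 1.118 × 10⁻⁵ × 18.15 × 49,561,600 ≈ 10,056.9 × g
RCF₂ = 1.118 × 10⁻⁵ × 18.15 × (15330)² = 1.118 × 10⁻⁵ × 18.15 × 235,008,900 ≈ 47,687.3 × g
Increase = 47,687.3 − 10,056.9 = 37,630.4

≈ 38000 × g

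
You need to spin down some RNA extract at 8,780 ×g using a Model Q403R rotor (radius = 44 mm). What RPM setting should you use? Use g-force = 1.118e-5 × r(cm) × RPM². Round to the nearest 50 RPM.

r = 44 mm = 4.4 cm
8,780 = 1.118 × 10⁻⁵ × 4.4 × N²
N² = 8,780 / (4.9192 × 10⁻⁵) = 178,484,306
N ≈ √178,484,306 ≈ 13,359.8

≈ 13350 RPM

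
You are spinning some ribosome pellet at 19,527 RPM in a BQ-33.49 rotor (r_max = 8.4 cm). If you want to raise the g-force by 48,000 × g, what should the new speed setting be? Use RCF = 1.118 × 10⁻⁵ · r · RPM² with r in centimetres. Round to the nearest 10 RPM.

Current RCF = 1.118 × 10⁻⁵ × 8.4 × (19527)² = 1.118 × 10⁻⁵ × 8.4 × 381,303,729 ≈ 35,809 × g
Target RCF = 35,809 + 48,000 = 83,809 × g
N² = 83,809 / (9.3912 × 10⁻⁵) = 892,420,564
N ≈ √892,420,564 ≈ 29,873.4

N₂ ≈ 29870 RPM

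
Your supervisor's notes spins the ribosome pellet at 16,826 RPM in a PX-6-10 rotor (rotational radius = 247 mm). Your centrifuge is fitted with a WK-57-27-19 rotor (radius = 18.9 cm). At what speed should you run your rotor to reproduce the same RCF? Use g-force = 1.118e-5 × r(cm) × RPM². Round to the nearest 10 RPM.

Original rotor: r = 247 mm = 24.7 cm
RCF_original = 1.118 × 10⁻⁵ × 24.7 × (16826)² = 1.118 × 10⁻⁵ × 24.7 × 283,114,276 ≈ 78,180.9 × g
78,180.9 = 1.118 × 10⁻⁵ × 18.9 × N²
N² = 78,180.9 / (21.1302 × 10⁻⁵) = 369,996,025
N ≈ √369,996,025 ≈ 19,235.3

19240 RPM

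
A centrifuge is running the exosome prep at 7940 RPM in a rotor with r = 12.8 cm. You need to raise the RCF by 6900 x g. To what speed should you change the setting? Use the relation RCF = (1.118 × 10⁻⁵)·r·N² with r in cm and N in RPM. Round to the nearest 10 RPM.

≈ 10550 RPM

Current RCF = 1.118 × 10⁻⁵ × 12.8 × (7940)² = 1.118 × 10⁻⁵ × 12.8 × 63,043,600 ≈ 9,021.8 × g
Target RCF = 9,021.8 + 6,900 = 15,921.8 × g
N² = 15,921.8 / (14.3104 × 10⁻⁵) = 111,260,342
N ≈ √111,260,342 ≈ 10,548.0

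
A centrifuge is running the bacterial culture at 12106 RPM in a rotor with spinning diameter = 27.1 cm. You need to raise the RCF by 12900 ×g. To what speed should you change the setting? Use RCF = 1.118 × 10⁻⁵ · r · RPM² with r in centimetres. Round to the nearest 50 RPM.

r = 27.1 / 2 = 13.55 cm
Current RCF = 1.118 × 10⁻⁵ × 13.55 × (12106)² = 1.118 × 10⁻⁵ × 13.55 × 146,555,236 ≈ 22,201.5 × g
Target RCF = 22,201.5 + 12,900 = 35,101.5 × g
N² = 35,101.5 / (15.1489 × 10⁻⁵) = 231,709,893
N ≈ √231,709,893 ≈ 15,222.0

N₂ ≈ 15200 RPM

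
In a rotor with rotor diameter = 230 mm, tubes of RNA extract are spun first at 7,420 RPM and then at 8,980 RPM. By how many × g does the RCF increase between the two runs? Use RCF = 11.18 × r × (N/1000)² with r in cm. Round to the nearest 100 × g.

3300 × g

r = 230 mm / 2 = 115 mm = 11.5 cm
RCF₁ = 11.18 × 11.5 × (7.42)² = 11.18 × 11.5 × 55.0564 ≈ 7,078.6 × g
RCF₂ = 11.18 × 11.5 × (8.98)² = 11.18 × 11.5 × 80.6404 ≈ 10,367.9 × g
Increase = 10,367.9 − 7,078.6 = 3,289.3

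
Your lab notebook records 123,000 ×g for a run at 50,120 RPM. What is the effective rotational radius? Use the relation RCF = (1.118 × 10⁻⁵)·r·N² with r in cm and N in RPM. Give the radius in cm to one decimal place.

RCF = 1.118 × 10⁻⁵ × r × N²
123000 = 1.118 × 10⁻⁵ × r × (50120)²
r = 123000 / (1.118 × 10⁻⁵ × 2,512,014,400) = 123000 / 28084.32 ≈ 4.380 cm

r ≈ 4.4 cm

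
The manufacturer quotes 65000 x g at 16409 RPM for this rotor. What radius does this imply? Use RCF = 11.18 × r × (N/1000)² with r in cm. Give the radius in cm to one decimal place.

≈ 21.6 cm

65000 = 11.18 × r × (16.409)²
r = 65000 / (11.18 × 269.255281) = 65000 / 3010.274 ≈ 21.593 cm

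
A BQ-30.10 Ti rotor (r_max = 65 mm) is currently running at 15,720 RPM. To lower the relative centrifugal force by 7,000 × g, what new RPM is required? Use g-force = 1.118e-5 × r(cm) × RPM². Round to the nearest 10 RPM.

N₂ ≈ 12280 RPM

r = 65 mm = 6.5 cm
Current RCF = 1.118 × 10⁻⁵ × 6.5 × (15720)² = 1.118 × 10⁻⁵ × 6.5 × 247,118,400 ≈ 17,958.1 × g
Target RCF = 17,958.1 − 7,000 = 10,958.1 × g
N² = 10,958.1 / (7.267 × 10⁻⁵) = 150,792,624
N ≈ √150,792,624 ≈ 12,279.8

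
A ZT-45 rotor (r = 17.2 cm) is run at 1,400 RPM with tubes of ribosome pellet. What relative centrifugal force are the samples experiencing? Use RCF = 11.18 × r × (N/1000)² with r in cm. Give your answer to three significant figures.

RCF ≈ 377 g

RCF = 11.18 × 17.2 × (1.4)² = 11.18 × 17.2 × 1.96 ≈ 376.9 × g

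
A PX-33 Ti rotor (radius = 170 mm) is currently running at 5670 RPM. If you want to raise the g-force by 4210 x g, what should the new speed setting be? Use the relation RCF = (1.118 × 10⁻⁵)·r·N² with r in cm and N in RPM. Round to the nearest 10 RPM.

N₂ ≈ 7370 RPM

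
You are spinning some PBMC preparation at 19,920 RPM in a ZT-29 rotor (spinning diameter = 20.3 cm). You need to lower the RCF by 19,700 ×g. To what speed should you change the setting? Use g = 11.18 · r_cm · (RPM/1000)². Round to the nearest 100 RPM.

≈ 14900 RPM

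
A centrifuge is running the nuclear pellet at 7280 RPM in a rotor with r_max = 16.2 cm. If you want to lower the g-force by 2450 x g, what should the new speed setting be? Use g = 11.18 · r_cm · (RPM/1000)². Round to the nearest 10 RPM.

Current RCF = 11.18 × 16.2 × (7.28)² = 11.18 × 16.2 × 52.9984 ≈ 9,598.9 × g
Target RCF = 9,598.9 − 2,450 = 7,148.9 × g
(N/1000)² = 7,148.9 / 181.116 = 39.47139
N = 1000 × √39.47139 ≈ 6,282.6

6280 RPM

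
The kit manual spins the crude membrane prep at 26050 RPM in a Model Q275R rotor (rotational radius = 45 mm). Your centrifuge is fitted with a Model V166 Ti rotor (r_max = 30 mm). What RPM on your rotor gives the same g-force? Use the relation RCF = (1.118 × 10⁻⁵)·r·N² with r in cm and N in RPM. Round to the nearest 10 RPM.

Original rotor: r = 45 mm = 4.5 cm
RCF = 1.118 × 10⁻⁵ × r × N²
RCF_original = 1.118 × 10⁻⁵ × 4.5 × (26050)² = 1.118 × 10⁻⁵ × 4.5 × 678,602,500 ≈ 34,140.5 × g
Your rotor: r = 30 mm = 3.0 cm
34,140.5 = 1.118 × 10⁻⁵ × 3 × N²
N² = 34,140.5 / (3.354 × 10⁻⁵) = 1,017,903,995
N ≈ √1,017,903,995 ≈ 31,904.6

31900 RPM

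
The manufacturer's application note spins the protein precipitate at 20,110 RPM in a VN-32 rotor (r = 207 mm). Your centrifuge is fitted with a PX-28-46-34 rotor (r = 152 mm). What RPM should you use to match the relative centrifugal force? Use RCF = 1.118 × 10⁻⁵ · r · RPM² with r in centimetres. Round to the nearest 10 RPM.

≈ 23470 RPM

Original rotor: r = 207 mm = 20.7 cm
RCF_original = 1.118 × 10⁻⁵ × 20.7 × (20110)² = 1.118 × 10⁻⁵ × 20.7 × 404,412,100 ≈ 93,591.5 × g
Your rotor: r = 152 mm = 15.2 cm
93,591.5 = 1.118 × 10⁻⁵ × 15.2 × N²
N² = 93,591.5 / (16.9936 × 10⁻⁵) = 550,745,575
N ≈ √550,745,575 ≈ 23,468.0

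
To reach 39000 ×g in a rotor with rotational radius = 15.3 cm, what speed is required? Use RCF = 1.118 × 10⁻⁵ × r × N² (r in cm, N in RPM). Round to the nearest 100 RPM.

≈ 15100 RPM

39,000 = 1.118 × 10⁻⁵ × 15.3 × N²
N² = 39,000 / (17.1054 × 10⁻⁵) = 227,998,176
N ≈ √227,998,176 ≈ 15,099.6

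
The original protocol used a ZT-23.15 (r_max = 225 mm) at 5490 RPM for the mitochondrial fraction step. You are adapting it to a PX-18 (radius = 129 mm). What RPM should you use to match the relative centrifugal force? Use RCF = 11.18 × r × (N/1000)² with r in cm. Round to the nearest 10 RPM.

Original rotor: r = 225 mm = 22.5 cm
RCF_original = 11.18 × 22.5 × (5.49)² = 11.18 × 22.5 × 30.1401 ≈ 7,581.7 × g
Your rotor: r = 129 mm = 12.9 cm
7,581.7 = 11.18 × 12.9 × (N/1000)²
(N/1000)² = 7,581.7 / 144.222 = 52.56965
N = 1000 × √52.56965 ≈ 7,250.5

≈ 7250 RPM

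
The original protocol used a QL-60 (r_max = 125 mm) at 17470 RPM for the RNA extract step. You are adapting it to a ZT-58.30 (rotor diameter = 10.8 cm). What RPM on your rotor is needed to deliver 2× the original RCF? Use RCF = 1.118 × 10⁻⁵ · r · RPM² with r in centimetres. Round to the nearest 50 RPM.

≈ 37600 RPM

Original rotor: r = 125 mm = 12.5 cm
RCF = 1.118 × 10⁻⁵ × r × N²
RCF_original = 1.118 × 10⁻⁵ × 12.5 × (17470)² = 1.118 × 10⁻⁵ × 12.5 × 305,200,900 ≈ 42,651.8 × g
Target RCF = 2 × 42,651.8 ≈ 85,303.6 × g
Your rotor: r = 10.8 / 2 = 5.4 cm
85,303.6 = 1.118 × 10⁻⁵ × 5.4 × N²
N² = 85,303.6 / (6.0372 × 10⁻⁵) = 1,412,966,276
N ≈ √1,412,966,276 ≈ 37,589.4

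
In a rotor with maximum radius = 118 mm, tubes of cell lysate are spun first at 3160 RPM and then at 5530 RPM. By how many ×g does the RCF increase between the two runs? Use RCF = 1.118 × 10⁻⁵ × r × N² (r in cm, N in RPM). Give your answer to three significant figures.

r = 118 mm = 11.8 cm
RCF₁ = 1.118 × 10⁻⁵ × 11.8 × (3160)² = 1.118 × 10⁻⁵ × 11.8 × 9,985,600 ≈ 1,317.3 × g
RCF₂ = 1.118 × 10⁻⁵ × 11.8 × (5530)² = 1.118 × 10⁻⁵ × 11.8 × 30,580,900 ≈ 4,034.4 × g
Increase = 4,034.4 − 1,317.3 = 2,717.1

≈ 2720 ×g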